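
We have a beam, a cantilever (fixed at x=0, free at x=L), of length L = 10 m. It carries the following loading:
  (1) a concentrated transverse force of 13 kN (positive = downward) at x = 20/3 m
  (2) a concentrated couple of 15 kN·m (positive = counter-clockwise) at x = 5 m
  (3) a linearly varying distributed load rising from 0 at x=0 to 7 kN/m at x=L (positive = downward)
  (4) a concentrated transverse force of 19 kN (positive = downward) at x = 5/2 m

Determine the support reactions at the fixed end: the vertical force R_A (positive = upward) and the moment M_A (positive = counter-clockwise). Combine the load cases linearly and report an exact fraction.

Load 1 — point force P=13 kN at a=20/3 m (b=L-a=10/3):
  R_A = P = 13 kN
  M_A = Pa = 13·(20/3) = 260/3 kN·m
Load 2 — applied couple M₀=15 kN·m at a=5 m (b=L-a=5):
  R_A = 0 kN
  M_A = -M₀ = -15 kN·m
Load 3 — triangular load w₀=7 kN/m (0→w₀ over full span):
  R_A = w₀L/2 = 7·10/2 = 35 kN
  M_A = w₀L²/3 = 7·10²/3 = 700/3 kN·m
Load 4 — point force P=19 kN at a=5/2 m (b=L-a=15/2):
  R_A = P = 19 kN
  M_A = Pa = 19·(5/2) = 95/2 kN·m
Superposition: R_A = 67 kN, M_A = 705/2 kN·m

R_A = 67 kN, M_A = 705/2 kN·m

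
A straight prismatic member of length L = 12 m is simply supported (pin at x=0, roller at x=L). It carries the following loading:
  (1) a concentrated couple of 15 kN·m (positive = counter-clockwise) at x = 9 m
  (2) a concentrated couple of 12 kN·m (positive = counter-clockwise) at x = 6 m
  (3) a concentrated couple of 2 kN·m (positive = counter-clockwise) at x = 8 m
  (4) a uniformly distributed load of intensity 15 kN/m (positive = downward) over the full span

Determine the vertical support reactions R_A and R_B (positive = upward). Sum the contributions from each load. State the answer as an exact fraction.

R_A = 1109/12 kN, R_B = 1051/12 kN

Load 1 — applied couple M₀=15 kN·m at a=9 m (b=L-a=3):
  R_A = M₀/L = 15/12 = 5/4 kN
  R_B = -M₀/L = -15/12 = -5/4 kN
Load 2 — applied couple M₀=12 kN·m at a=6 m (b=L-a=6):
  R_A = M₀/L = 12/12 = 1 kN
  R_B = -M₀/L = -12/12 = -1 kN
Load 3 — applied couple M₀=2 kN·m at a=8 m (b=L-a=4):
  R_A = M₀/L = 2/12 = 1/6 kN
  R_B = -M₀/L = -2/12 = -1/6 kN
Load 4 — uniform load w=15 kN/m over full span:
  R_A = wL/2 = 15·12/2 = 90 kN
  R_B = wL/2 = 15·12/2 = 90 kN
Superposition: R_A = 1109/12 kN, R_B = 1051/12 kN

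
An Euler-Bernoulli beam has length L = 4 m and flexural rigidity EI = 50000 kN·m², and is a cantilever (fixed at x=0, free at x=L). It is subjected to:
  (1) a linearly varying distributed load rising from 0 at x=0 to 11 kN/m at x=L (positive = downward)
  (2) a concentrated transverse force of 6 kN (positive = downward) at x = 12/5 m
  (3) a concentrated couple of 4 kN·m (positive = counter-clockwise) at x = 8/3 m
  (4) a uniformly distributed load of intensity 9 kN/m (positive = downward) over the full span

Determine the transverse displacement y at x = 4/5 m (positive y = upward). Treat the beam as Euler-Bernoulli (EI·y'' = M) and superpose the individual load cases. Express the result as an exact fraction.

y(4/5) = -116722/146484375 m

Load 1 — triangular load w₀=11 kN/m (0→w₀ over full span):
  y_1 = (w₀Lx³/12-w₀L²x²/6-w₀x⁵/(120L))/EI = (11·4·(4/5)³/12-11·4²·(4/5)²/6-11·(4/5)⁵/(120·4))/50000 = -49522/146484375 m
Load 2 — point force P=6 kN at a=12/5 m (b=L-a=8/5):
  y_2 = -Px²(3a-x)/(6EI)  [x≤a] = -6·(4/5)²·(3·(12/5)-(4/5))/(6·50000) = -32/390625 m
Load 3 — applied couple M₀=4 kN·m at a=8/3 m (b=L-a=4/3):
  y_3 = M₀x²/(2EI)  [x≤a] = 4·(4/5)²/(2·50000) = 2/78125 m
Load 4 — uniform load w=9 kN/m over full span:
  y_4 = -wx²(x²-4Lx+6L²)/(24EI) = -9·(4/5)²·((4/5)²-4·4·(4/5)+6·4²)/(24·50000) = -786/1953125 m
Superposition: y = Σ y_i = -116722/146484375 m ≈ -0.000797 m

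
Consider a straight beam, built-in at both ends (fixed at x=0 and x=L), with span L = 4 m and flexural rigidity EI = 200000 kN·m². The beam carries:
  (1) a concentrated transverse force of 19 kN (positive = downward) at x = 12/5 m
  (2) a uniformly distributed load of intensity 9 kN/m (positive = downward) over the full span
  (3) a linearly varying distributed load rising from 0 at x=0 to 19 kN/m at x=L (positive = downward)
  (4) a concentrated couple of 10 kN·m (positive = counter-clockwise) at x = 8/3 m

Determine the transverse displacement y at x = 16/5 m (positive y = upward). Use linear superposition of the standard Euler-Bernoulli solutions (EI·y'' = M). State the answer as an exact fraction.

y(16/5) = -35591/878906250 m

Load 1 — point force P=19 kN at a=12/5 m (b=L-a=8/5):
  y_1 = -Pa²(L-x)²(3bL-(3b+a)(L-x))/(6L³EI)  [x>a] = -19·(12/5)²·(4-(16/5))²·(3·(8/5)·4-(3·(8/5)+(12/5))·(4-(16/5)))/(6·4³·200000) = -1197/97656250 m
Load 2 — uniform load w=9 kN/m over full span:
  y_2 = -wx²(L-x)²/(24EI) = -9·(16/5)²·(4-(16/5))²/(24·200000) = -24/1953125 m
Load 3 — triangular load w₀=19 kN/m (0→w₀ over full span):
  y_3 = -w₀x²(L-x)²(x+2L)/(120LEI) = -19·(16/5)²·(4-(16/5))²·((16/5)+2·4)/(120·4·200000) = -2128/146484375 m
Load 4 — applied couple M₀=10 kN·m at a=8/3 m (b=L-a=4/3):
  y_4 = (R_Ax³/6 - M_Ax²/2 - M₀(x-a)²/2)/EI  [x>a] with R_A=10/3, M_A=10/3 = ((10/3)·(16/5)³/6 - (10/3)·(16/5)²/2 - 10·((16/5)-(8/3))²/2)/200000 = -1/703125 m
Superposition: y = Σ y_i = -35591/878906250 m ≈ -0.000040 m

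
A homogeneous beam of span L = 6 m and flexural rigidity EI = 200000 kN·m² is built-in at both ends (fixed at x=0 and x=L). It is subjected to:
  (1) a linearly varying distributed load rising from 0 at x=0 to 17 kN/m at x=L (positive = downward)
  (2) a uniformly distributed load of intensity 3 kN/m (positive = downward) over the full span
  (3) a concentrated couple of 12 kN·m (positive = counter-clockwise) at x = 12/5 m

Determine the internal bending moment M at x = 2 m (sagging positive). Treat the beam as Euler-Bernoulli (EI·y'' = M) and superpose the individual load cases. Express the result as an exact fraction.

Load 1 — triangular load w₀=17 kN/m (0→w₀ over full span):
  M_1 = 3w₀Lx/20 - w₀L²/30 - w₀x³/(6L) = 3·17·6·2/20 - 17·6²/30 - 17·2³/(6·6) = 289/45 kN·m
Load 2 — uniform load w=3 kN/m over full span:
  M_2 = wLx/2 - wL²/12 - wx²/2 = 3·6·2/2 - 3·6²/12 - 3·2²/2 = 3 kN·m
Load 3 — applied couple M₀=12 kN·m at a=12/5 m (b=L-a=18/5):
  M_3 = R_Ax - M_A  [x≤a] with R_A=72/25, M_A=36/25 = (72/25)·2 - (36/25) = 108/25 kN·m
Superposition: M = Σ M_i = 3092/225 kN·m ≈ 13.742222 kN·m

M(2) = 3092/225 kN·m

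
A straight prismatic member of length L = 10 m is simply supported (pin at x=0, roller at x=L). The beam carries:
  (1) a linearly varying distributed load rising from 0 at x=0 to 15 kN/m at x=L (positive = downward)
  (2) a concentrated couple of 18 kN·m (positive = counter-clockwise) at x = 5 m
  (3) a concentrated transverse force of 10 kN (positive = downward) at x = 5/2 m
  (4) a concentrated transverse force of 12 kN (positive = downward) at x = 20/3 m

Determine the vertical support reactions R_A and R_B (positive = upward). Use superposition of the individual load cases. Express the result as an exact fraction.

Load 1 — triangular load w₀=15 kN/m (0→w₀ over full span):
  R_A = w₀L/6 = 15·10/6 = 25 kN
  R_B = w₀L/3 = 15·10/3 = 50 kN
Load 2 — applied couple M₀=18 kN·m at a=5 m (b=L-a=5):
  R_A = M₀/L = 18/10 = 9/5 kN
  R_B = -M₀/L = -18/10 = -9/5 kN
Load 3 — point force P=10 kN at a=5/2 m (b=L-a=15/2):
  R_A = Pb/L = 10·(15/2)/10 = 15/2 kN
  R_B = Pa/L = 10·(5/2)/10 = 5/2 kN
Load 4 — point force P=12 kN at a=20/3 m (b=L-a=10/3):
  R_A = Pb/L = 12·(10/3)/10 = 4 kN
  R_B = Pa/L = 12·(20/3)/10 = 8 kN
Superposition: R_A = 383/10 kN, R_B = 587/10 kN

R_A = 383/10 kN, R_B = 587/10 kN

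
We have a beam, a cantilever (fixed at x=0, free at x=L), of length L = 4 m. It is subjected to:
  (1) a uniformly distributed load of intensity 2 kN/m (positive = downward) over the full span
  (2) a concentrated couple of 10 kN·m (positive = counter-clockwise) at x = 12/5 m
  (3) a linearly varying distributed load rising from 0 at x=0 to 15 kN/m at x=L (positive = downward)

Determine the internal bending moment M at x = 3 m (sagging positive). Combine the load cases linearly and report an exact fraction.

M(3) = -63/8 kN·m

Load 1 — uniform load w=2 kN/m over full span:
  M_1 = -w(L-x)²/2 = -2·(4-3)²/2 = -1 kN·m
Load 2 — applied couple M₀=10 kN·m at a=12/5 m (b=L-a=8/5):
  M_2 = 0  [x>a] = 0 kN·m
Load 3 — triangular load w₀=15 kN/m (0→w₀ over full span):
  M_3 = w₀Lx/2 - w₀L²/3 - w₀x³/(6L) = 15·4·3/2 - 15·4²/3 - 15·3³/(6·4) = -55/8 kN·m
Superposition: M = Σ M_i = -63/8 kN·m ≈ -7.875000 kN·m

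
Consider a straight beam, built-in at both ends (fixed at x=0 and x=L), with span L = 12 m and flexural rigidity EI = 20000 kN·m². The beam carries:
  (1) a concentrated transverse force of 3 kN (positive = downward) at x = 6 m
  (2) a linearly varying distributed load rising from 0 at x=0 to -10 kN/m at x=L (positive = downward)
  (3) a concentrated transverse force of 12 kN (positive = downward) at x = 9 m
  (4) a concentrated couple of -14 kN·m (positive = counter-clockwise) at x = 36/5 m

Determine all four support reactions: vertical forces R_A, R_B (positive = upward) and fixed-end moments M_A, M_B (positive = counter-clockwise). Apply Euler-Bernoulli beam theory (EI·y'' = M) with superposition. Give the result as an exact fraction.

R_A = -3261/200 kN, M_A = -4123/100 kN·m, R_B = -5739/200 kN, M_B = 4557/100 kN·m

Load 1 — point force P=3 kN at a=6 m (b=L-a=6):
  R_A = Pb²(3a+b)/L³ = 3·6²·(3·6+6)/12³ = 3/2 kN
  M_A = Pab²/L² = 3·6·6²/12² = 9/2 kN·m
  R_B = Pa²(a+3b)/L³ = 3·6²·(6+3·6)/12³ = 3/2 kN
  M_B = -Pa²b/L² = -3·6²·6/12² = -9/2 kN·m
Load 2 — triangular load w₀=-10 kN/m (0→w₀ over full span):
  R_A = 3w₀L/20 = 3·(-10)·12/20 = -18 kN
  M_A = w₀L²/30 = (-10)·12²/30 = -48 kN·m
  R_B = 7w₀L/20 = 7·(-10)·12/20 = -42 kN
  M_B = -w₀L²/20 = -(-10)·12²/20 = 72 kN·m
Load 3 — point force P=12 kN at a=9 m (b=L-a=3):
  R_A = Pb²(3a+b)/L³ = 12·3²·(3·9+3)/12³ = 15/8 kN
  M_A = Pab²/L² = 12·9·3²/12² = 27/4 kN·m
  R_B = Pa²(a+3b)/L³ = 12·9²·(9+3·3)/12³ = 81/8 kN
  M_B = -Pa²b/L² = -12·9²·3/12² = -81/4 kN·m
Load 4 — applied couple M₀=-14 kN·m at a=36/5 m (b=L-a=24/5):
  R_A = 6M₀ab/L³ = 6·(-14)·(36/5)·(24/5)/12³ = -42/25 kN
  M_A = M₀b(2a-b)/L² = (-14)·(24/5)·(2·(36/5)-(24/5))/12² = -112/25 kN·m
  R_B = -6M₀ab/L³ = -6·(-14)·(36/5)·(24/5)/12³ = 42/25 kN
  M_B = M₀a(2b-a)/L² = (-14)·(36/5)·(2·(24/5)-(36/5))/12² = -42/25 kN·m
Superposition: R_A = -3261/200 kN, M_A = -4123/100 kN·m, R_B = -5739/200 kN, M_B = 4557/100 kN·m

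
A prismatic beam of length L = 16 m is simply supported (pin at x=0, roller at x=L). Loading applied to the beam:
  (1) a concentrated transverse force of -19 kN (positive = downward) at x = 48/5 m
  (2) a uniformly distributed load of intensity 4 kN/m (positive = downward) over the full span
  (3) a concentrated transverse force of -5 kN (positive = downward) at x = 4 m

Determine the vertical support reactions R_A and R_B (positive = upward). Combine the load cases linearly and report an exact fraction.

R_A = 413/20 kN, R_B = 387/20 kN

Load 1 — point force P=-19 kN at a=48/5 m (b=L-a=32/5):
  R_A = Pb/L = (-19)·(32/5)/16 = -38/5 kN
  R_B = Pa/L = (-19)·(48/5)/16 = -57/5 kN
Load 2 — uniform load w=4 kN/m over full span:
  R_A = wL/2 = 4·16/2 = 32 kN
  R_B = wL/2 = 4·16/2 = 32 kN
Load 3 — point force P=-5 kN at a=4 m (b=L-a=12):
  R_A = Pb/L = (-5)·12/16 = -15/4 kN
  R_B = Pa/L = (-5)·4/16 = -5/4 kN
Superposition: R_A = 413/20 kN, R_B = 387/20 kN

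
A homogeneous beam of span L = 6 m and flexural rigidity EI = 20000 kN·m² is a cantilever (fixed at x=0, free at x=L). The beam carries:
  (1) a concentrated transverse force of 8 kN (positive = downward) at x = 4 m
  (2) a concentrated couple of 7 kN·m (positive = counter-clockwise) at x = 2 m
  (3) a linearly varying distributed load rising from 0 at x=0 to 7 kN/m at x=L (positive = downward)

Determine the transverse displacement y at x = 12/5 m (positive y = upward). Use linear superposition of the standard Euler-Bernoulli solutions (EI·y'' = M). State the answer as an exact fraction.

y(12/5) = -1940923/156250000 m

Load 1 — point force P=8 kN at a=4 m (b=L-a=2):
  y_1 = -Px²(3a-x)/(6EI)  [x≤a] = -8·(12/5)²·(3·4-(12/5))/(6·20000) = -288/78125 m
Load 2 — applied couple M₀=7 kN·m at a=2 m (b=L-a=4):
  y_2 = M₀a(2x-a)/(2EI)  [x>a] = 7·2·(2·(12/5)-2)/(2·20000) = 49/50000 m
Load 3 — triangular load w₀=7 kN/m (0→w₀ over full span):
  y_3 = (w₀Lx³/12-w₀L²x²/6-w₀x⁵/(120L))/EI = (7·6·(12/5)³/12-7·6²·(12/5)²/6-7·(12/5)⁵/(120·6))/20000 = -94878/9765625 m
Superposition: y = Σ y_i = -1940923/156250000 m ≈ -0.012422 m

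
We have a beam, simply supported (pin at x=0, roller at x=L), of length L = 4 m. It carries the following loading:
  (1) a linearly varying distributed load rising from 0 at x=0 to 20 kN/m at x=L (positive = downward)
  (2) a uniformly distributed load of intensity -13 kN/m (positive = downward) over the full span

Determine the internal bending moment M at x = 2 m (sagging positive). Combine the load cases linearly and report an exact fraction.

M(2) = -6 kN·m

Load 1 — triangular load w₀=20 kN/m (0→w₀ over full span):
  M_1 = w₀Lx/6 - w₀x³/(6L) = 20·4·2/6 - 20·2³/(6·4) = 20 kN·m
Load 2 — uniform load w=-13 kN/m over full span:
  M_2 = wx(L-x)/2 = (-13)·2·(4-2)/2 = -26 kN·m
Superposition: M = Σ M_i = -6 kN·m ≈ -6.000000 kN·m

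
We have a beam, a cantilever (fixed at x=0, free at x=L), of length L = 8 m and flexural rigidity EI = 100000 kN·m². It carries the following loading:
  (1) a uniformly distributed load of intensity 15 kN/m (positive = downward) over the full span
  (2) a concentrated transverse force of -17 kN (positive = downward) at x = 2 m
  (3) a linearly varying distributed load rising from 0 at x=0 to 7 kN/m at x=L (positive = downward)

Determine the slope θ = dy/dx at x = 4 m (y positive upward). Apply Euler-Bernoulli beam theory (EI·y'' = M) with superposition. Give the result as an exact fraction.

Load 1 — uniform load w=15 kN/m over full span:
  θ_1 = -wx(x²-3Lx+3L²)/(6EI) = -15·4·(4²-3·8·4+3·8²)/(6·100000) = -7/625 rad
Load 2 — point force P=-17 kN at a=2 m (b=L-a=6):
  θ_2 = -Pa²/(2EI)  [x>a] = -(-17)·2²/(2·100000) = 17/50000 rad
Load 3 — triangular load w₀=7 kN/m (0→w₀ over full span):
  θ_3 = (w₀Lx²/4-w₀L²x/3-w₀x⁴/(24L))/EI = (7·8·4²/4-7·8²·4/3-7·4⁴/(24·8))/100000 = -287/75000 rad
Superposition: θ = Σ θ_i = -2203/150000 rad ≈ -0.014687 rad

θ(4) = -2203/150000 rad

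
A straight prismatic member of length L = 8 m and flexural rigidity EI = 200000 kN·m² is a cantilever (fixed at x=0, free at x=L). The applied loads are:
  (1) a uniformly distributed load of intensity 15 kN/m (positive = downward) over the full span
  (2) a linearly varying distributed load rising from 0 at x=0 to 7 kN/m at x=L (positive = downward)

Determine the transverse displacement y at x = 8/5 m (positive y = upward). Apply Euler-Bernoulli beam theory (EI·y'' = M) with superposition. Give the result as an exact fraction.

Load 1 — uniform load w=15 kN/m over full span:
  y_1 = -wx²(x²-4Lx+6L²)/(24EI) = -15·(8/5)²·((8/5)²-4·8·(8/5)+6·8²)/(24·200000) = -1048/390625 m
Load 2 — triangular load w₀=7 kN/m (0→w₀ over full span):
  y_2 = (w₀Lx³/12-w₀L²x²/6-w₀x⁵/(120L))/EI = (7·8·(8/5)³/12-7·8²·(8/5)²/6-7·(8/5)⁵/(120·8))/200000 = -126056/146484375 m
Superposition: y = Σ y_i = -519056/146484375 m ≈ -0.003543 m

y(8/5) = -519056/146484375 m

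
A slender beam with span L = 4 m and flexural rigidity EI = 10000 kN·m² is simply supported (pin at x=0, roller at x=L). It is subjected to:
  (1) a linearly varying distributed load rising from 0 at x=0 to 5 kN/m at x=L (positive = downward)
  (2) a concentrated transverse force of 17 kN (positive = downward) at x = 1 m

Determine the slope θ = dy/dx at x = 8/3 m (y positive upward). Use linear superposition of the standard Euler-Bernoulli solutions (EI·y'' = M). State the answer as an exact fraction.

Load 1 — triangular load w₀=5 kN/m (0→w₀ over full span):
  θ_1 = -w₀(7L⁴-30L²x²+15x⁴)/(360LEI) = -5·(7·4⁴-30·4²·(8/3)²+15·(8/3)⁴)/(360·4·10000) = 91/303750 rad
Load 2 — point force P=17 kN at a=1 m (b=L-a=3):
  θ_2 = -Pa(2L²-6Lx+3x²+a²)/(6LEI)  [x>a] = -17·1·(2·4²-6·4·(8/3)+3·(8/3)²+1²)/(6·4·10000) = 493/720000 rad
Superposition: θ = Σ θ_i = 3827/3888000 rad ≈ 0.000984 rad

θ(8/3) = 3827/3888000 rad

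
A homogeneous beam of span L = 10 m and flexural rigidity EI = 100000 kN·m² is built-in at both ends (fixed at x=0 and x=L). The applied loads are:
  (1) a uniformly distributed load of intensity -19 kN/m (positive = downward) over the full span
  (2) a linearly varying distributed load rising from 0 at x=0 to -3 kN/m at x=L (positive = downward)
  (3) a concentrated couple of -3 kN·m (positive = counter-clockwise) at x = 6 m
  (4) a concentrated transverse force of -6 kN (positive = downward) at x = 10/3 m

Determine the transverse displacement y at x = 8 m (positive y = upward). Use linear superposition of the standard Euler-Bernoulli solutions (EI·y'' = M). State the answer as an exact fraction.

y(8) = 383497/168750000 m

Load 1 — uniform load w=-19 kN/m over full span:
  y_1 = -wx²(L-x)²/(24EI) = -(-19)·8²·(10-8)²/(24·100000) = 19/9375 m
Load 2 — triangular load w₀=-3 kN/m (0→w₀ over full span):
  y_2 = -w₀x²(L-x)²(x+2L)/(120LEI) = -(-3)·8²·(10-8)²·(8+2·10)/(120·10·100000) = 14/78125 m
Load 3 — applied couple M₀=-3 kN·m at a=6 m (b=L-a=4):
  y_3 = (R_Ax³/6 - M_Ax²/2 - M₀(x-a)²/2)/EI  [x>a] with R_A=-54/125, M_A=-24/25 = ((-54/125)·8³/6 - (-24/25)·8²/2 - (-3)·(8-6)²/2)/100000 = -9/6250000 m
Load 4 — point force P=-6 kN at a=10/3 m (b=L-a=20/3):
  y_4 = -Pa²(L-x)²(3bL-(3b+a)(L-x))/(6L³EI)  [x>a] = -(-6)·(10/3)²·(10-8)²·(3·(20/3)·10-(3·(20/3)+(10/3))·(10-8))/(6·10³·100000) = 23/337500 m
Superposition: y = Σ y_i = 383497/168750000 m ≈ 0.002273 m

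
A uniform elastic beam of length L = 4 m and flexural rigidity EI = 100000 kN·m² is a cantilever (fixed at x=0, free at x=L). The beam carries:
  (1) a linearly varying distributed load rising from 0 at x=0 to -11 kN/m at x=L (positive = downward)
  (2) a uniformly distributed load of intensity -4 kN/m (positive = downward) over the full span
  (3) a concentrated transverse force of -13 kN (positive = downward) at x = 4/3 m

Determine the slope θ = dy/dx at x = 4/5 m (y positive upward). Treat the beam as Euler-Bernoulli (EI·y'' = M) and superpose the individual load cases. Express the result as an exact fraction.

Load 1 — triangular load w₀=-11 kN/m (0→w₀ over full span):
  θ_1 = (w₀Lx²/4-w₀L²x/3-w₀x⁴/(24L))/EI = ((-11)·4·(4/5)²/4-(-11)·4²·(4/5)/3-(-11)·(4/5)⁴/(24·4))/100000 = 9361/23437500 rad
Load 2 — uniform load w=-4 kN/m over full span:
  θ_2 = -wx(x²-3Lx+3L²)/(6EI) = -(-4)·(4/5)·((4/5)²-3·4·(4/5)+3·4²)/(6·100000) = 244/1171875 rad
Load 3 — point force P=-13 kN at a=4/3 m (b=L-a=8/3):
  θ_3 = -Px(2a-x)/(2EI)  [x≤a] = -(-13)·(4/5)·(2·(4/3)-(4/5))/(2·100000) = 91/937500 rad
Superposition: θ = Σ θ_i = 4129/5859375 rad ≈ 0.000705 rad

θ(4/5) = 4129/5859375 rad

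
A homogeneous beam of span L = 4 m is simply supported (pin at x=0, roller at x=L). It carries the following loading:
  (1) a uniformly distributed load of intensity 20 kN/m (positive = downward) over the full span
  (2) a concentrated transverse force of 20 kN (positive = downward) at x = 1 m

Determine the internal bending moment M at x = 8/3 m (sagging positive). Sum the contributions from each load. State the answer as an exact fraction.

Load 1 — uniform load w=20 kN/m over full span:
  M_1 = wx(L-x)/2 = 20·(8/3)·(4-(8/3))/2 = 320/9 kN·m
Load 2 — point force P=20 kN at a=1 m (b=L-a=3):
  M_2 = Pa(L-x)/L  [x>a] = 20·1·(4-(8/3))/4 = 20/3 kN·m
Superposition: M = Σ M_i = 380/9 kN·m ≈ 42.222222 kN·m

M(8/3) = 380/9 kN·m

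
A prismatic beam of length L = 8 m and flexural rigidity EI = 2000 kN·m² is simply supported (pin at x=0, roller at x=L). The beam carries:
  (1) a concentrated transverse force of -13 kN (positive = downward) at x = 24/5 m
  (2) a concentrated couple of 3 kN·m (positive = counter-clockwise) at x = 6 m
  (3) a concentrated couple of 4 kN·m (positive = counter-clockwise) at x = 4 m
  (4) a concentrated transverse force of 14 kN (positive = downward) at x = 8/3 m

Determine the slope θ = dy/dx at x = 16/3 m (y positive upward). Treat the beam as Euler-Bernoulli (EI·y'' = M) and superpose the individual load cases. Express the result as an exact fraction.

Load 1 — point force P=-13 kN at a=24/5 m (b=L-a=16/5):
  θ_1 = -Pa(2L²-6Lx+3x²+a²)/(6LEI)  [x>a] = -(-13)·(24/5)·(2·8²-6·8·(16/3)+3·(16/3)²+(24/5)²)/(6·8·2000) = -598/46875 rad
Load 2 — applied couple M₀=3 kN·m at a=6 m (b=L-a=2):
  θ_2 = (M₀x²/(2L)+C₁)/EI  [x≤a] with C₁=M₀(3b²-L²)/(6L)=-13/4 = (3·(16/3)²/(2·8)+(-13/4))/2000 = 1/960 rad
Load 3 — applied couple M₀=4 kN·m at a=4 m (b=L-a=4):
  θ_3 = (M₀x²/(2L)-M₀(x-a)+C₁)/EI  [x>a] with C₁=M₀(3b²-L²)/(6L)=-4/3 = (4·(16/3)²/(2·8)-4·((16/3)-4)+(-4/3))/2000 = 1/4500 rad
Load 4 — point force P=14 kN at a=8/3 m (b=L-a=16/3):
  θ_4 = -Pa(2L²-6Lx+3x²+a²)/(6LEI)  [x>a] = -14·(8/3)·(2·8²-6·8·(16/3)+3·(16/3)²+(8/3)²)/(6·8·2000) = 28/2025 rad
Superposition: θ = Σ θ_i = 189031/81000000 rad ≈ 0.002334 rad

θ(16/3) = 189031/81000000 rad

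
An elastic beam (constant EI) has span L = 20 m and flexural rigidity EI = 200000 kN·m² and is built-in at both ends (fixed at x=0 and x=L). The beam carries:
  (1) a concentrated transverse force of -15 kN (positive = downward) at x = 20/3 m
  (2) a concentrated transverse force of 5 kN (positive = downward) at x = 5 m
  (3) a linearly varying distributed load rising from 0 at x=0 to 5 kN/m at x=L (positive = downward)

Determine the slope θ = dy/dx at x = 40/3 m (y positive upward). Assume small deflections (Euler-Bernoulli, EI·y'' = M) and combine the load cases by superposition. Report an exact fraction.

θ(40/3) = 131/388800 rad

Load 1 — point force P=-15 kN at a=20/3 m (b=L-a=40/3):
  θ_1 = Pa²(L-x)(2bL-(3b+a)(L-x))/(2L³EI)  [x>a] = (-15)·(20/3)²·(20-(40/3))·(2·(40/3)·20-(3·(40/3)+(20/3))·(20-(40/3)))/(2·20³·200000) = -1/3240 rad
Load 2 — point force P=5 kN at a=5 m (b=L-a=15):
  θ_2 = Pa²(L-x)(2bL-(3b+a)(L-x))/(2L³EI)  [x>a] = 5·5²·(20-(40/3))·(2·15·20-(3·15+5)·(20-(40/3)))/(2·20³·200000) = 1/14400 rad
Load 3 — triangular load w₀=5 kN/m (0→w₀ over full span):
  θ_3 = -w₀(2x(L-x)(L-2x)(x+2L)+x²(L-x)²)/(120LEI) = -5·(2·(40/3)·(20-(40/3))·(20-2·(40/3))·((40/3)+2·20)+(40/3)²·(20-(40/3))²)/(120·20·200000) = 7/12150 rad
Superposition: θ = Σ θ_i = 131/388800 rad ≈ 0.000337 rad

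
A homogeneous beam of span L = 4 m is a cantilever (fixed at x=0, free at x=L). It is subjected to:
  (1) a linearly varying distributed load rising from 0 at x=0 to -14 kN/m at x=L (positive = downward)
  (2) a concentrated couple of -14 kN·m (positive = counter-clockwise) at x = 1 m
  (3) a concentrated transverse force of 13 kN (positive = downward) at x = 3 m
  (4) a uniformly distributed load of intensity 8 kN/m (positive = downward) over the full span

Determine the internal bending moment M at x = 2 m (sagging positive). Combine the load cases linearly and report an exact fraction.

Load 1 — triangular load w₀=-14 kN/m (0→w₀ over full span):
  M_1 = w₀Lx/2 - w₀L²/3 - w₀x³/(6L) = (-14)·4·2/2 - (-14)·4²/3 - (-14)·2³/(6·4) = 70/3 kN·m
Load 2 — applied couple M₀=-14 kN·m at a=1 m (b=L-a=3):
  M_2 = 0  [x>a] = 0 kN·m
Load 3 — point force P=13 kN at a=3 m (b=L-a=1):
  M_3 = -P(a-x)  [x≤a] = -13·(3-2) = -13 kN·m
Load 4 — uniform load w=8 kN/m over full span:
  M_4 = -w(L-x)²/2 = -8·(4-2)²/2 = -16 kN·m
Superposition: M = Σ M_i = -17/3 kN·m ≈ -5.666667 kN·m

M(2) = -17/3 kN·m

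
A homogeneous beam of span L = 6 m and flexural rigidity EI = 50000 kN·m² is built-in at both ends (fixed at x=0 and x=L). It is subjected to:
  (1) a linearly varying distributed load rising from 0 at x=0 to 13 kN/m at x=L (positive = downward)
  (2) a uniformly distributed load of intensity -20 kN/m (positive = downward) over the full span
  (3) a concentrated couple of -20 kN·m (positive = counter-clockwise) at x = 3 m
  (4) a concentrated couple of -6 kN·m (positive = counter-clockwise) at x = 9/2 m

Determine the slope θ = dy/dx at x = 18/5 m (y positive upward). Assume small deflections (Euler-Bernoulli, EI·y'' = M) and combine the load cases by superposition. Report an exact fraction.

Load 1 — triangular load w₀=13 kN/m (0→w₀ over full span):
  θ_1 = -w₀(2x(L-x)(L-2x)(x+2L)+x²(L-x)²)/(120LEI) = -13·(2·(18/5)·(6-(18/5))·(6-2·(18/5))·((18/5)+2·6)+(18/5)²·(6-(18/5))²)/(120·6·50000) = 351/3906250 rad
Load 2 — uniform load w=-20 kN/m over full span:
  θ_2 = -wx(L-x)(L-2x)/(12EI) = -(-20)·(18/5)·(6-(18/5))·(6-2·(18/5))/(12·50000) = -27/78125 rad
Load 3 — applied couple M₀=-20 kN·m at a=3 m (b=L-a=3):
  θ_3 = (R_Ax²/2 - M_Ax - M₀(x-a))/EI  [x>a] with R_A=-5, M_A=-5 = ((-5)·(18/5)²/2 - (-5)·(18/5) - (-20)·((18/5)-3))/50000 = -3/62500 rad
Load 4 — applied couple M₀=-6 kN·m at a=9/2 m (b=L-a=3/2):
  θ_4 = (R_Ax²/2 - M_Ax)/EI  [x≤a] with R_A=-9/8, M_A=-15/8 = ((-9/8)·(18/5)²/2 - (-15/8)·(18/5))/50000 = -27/2500000 rad
Superposition: θ = Σ θ_i = -19659/62500000 rad ≈ -0.000315 rad

θ(18/5) = -19659/62500000 rad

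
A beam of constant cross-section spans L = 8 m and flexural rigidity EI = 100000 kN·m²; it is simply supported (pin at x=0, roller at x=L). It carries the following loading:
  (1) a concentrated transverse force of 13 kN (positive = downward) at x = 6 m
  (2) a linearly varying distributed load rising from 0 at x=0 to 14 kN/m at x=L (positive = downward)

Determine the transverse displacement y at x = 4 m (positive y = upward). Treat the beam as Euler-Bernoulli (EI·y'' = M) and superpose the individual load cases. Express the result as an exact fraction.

y(4) = -703/150000 m

Load 1 — point force P=13 kN at a=6 m (b=L-a=2):
  y_1 = -Pbx(L²-b²-x²)/(6LEI)  [x≤a] = -13·2·4·(8²-2²-4²)/(6·8·100000) = -143/150000 m
Load 2 — triangular load w₀=14 kN/m (0→w₀ over full span):
  y_2 = -w₀x(7L⁴-10L²x²+3x⁴)/(360LEI) = -14·4·(7·8⁴-10·8²·4²+3·4⁴)/(360·8·100000) = -7/1875 m
Superposition: y = Σ y_i = -703/150000 m ≈ -0.004687 m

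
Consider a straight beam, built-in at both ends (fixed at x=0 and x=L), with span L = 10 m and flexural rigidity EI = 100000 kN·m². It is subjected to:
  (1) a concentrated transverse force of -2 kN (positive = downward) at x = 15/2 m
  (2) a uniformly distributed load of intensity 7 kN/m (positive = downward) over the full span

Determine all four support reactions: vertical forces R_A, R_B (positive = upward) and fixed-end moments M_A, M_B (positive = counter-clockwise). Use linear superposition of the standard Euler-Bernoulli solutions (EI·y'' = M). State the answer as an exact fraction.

R_A = 555/16 kN, M_A = 2755/48 kN·m, R_B = 533/16 kN, M_B = -2665/48 kN·m

Load 1 — point force P=-2 kN at a=15/2 m (b=L-a=5/2):
  R_A = Pb²(3a+b)/L³ = (-2)·(5/2)²·(3·(15/2)+(5/2))/10³ = -5/16 kN
  M_A = Pab²/L² = (-2)·(15/2)·(5/2)²/10² = -15/16 kN·m
  R_B = Pa²(a+3b)/L³ = (-2)·(15/2)²·((15/2)+3·(5/2))/10³ = -27/16 kN
  M_B = -Pa²b/L² = -(-2)·(15/2)²·(5/2)/10² = 45/16 kN·m
Load 2 — uniform load w=7 kN/m over full span:
  R_A = wL/2 = 7·10/2 = 35 kN
  M_A = wL²/12 = 7·10²/12 = 175/3 kN·m
  R_B = wL/2 = 7·10/2 = 35 kN
  M_B = -wL²/12 = -7·10²/12 = -175/3 kN·m
Superposition: R_A = 555/16 kN, M_A = 2755/48 kN·m, R_B = 533/16 kN, M_B = -2665/48 kN·m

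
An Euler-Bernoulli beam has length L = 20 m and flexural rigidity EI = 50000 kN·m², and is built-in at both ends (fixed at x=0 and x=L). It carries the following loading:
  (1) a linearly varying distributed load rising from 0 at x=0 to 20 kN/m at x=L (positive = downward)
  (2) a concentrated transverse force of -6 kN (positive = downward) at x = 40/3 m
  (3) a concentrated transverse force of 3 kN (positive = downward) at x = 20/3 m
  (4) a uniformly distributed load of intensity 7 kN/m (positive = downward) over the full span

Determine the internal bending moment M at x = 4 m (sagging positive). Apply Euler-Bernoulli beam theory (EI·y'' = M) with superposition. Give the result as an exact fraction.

M(4) = -44 kN·m

Load 1 — triangular load w₀=20 kN/m (0→w₀ over full span):
  M_1 = 3w₀Lx/20 - w₀L²/30 - w₀x³/(6L) = 3·20·20·4/20 - 20·20²/30 - 20·4³/(6·20) = -112/3 kN·m
Load 2 — point force P=-6 kN at a=40/3 m (b=L-a=20/3):
  M_2 = Pb²(3a+b)x/L³ - Pab²/L²  [x≤a] = (-6)·(20/3)²·(3·(40/3)+(20/3))·4/20³ - (-6)·(40/3)·(20/3)²/20² = 8/3 kN·m
Load 3 — point force P=3 kN at a=20/3 m (b=L-a=40/3):
  M_3 = Pb²(3a+b)x/L³ - Pab²/L²  [x≤a] = 3·(40/3)²·(3·(20/3)+(40/3))·4/20³ - 3·(20/3)·(40/3)²/20² = 0 kN·m
Load 4 — uniform load w=7 kN/m over full span:
  M_4 = wLx/2 - wL²/12 - wx²/2 = 7·20·4/2 - 7·20²/12 - 7·4²/2 = -28/3 kN·m
Superposition: M = Σ M_i = -44 kN·m ≈ -44.000000 kN·m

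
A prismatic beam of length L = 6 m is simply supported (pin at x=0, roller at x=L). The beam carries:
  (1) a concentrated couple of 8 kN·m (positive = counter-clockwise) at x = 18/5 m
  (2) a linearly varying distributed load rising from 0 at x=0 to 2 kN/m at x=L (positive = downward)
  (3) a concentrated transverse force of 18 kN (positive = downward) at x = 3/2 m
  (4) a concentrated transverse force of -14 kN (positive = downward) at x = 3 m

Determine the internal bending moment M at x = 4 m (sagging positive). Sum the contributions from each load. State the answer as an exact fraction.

Load 1 — applied couple M₀=8 kN·m at a=18/5 m (b=L-a=12/5):
  M_1 = M₀x/L - M₀  [x>a] = 8·4/6 - 8 = -8/3 kN·m
Load 2 — triangular load w₀=2 kN/m (0→w₀ over full span):
  M_2 = w₀Lx/6 - w₀x³/(6L) = 2·6·4/6 - 2·4³/(6·6) = 40/9 kN·m
Load 3 — point force P=18 kN at a=3/2 m (b=L-a=9/2):
  M_3 = Pa(L-x)/L  [x>a] = 18·(3/2)·(6-4)/6 = 9 kN·m
Load 4 — point force P=-14 kN at a=3 m (b=L-a=3):
  M_4 = Pa(L-x)/L  [x>a] = (-14)·3·(6-4)/6 = -14 kN·m
Superposition: M = Σ M_i = -29/9 kN·m ≈ -3.222222 kN·m

M(4) = -29/9 kN·m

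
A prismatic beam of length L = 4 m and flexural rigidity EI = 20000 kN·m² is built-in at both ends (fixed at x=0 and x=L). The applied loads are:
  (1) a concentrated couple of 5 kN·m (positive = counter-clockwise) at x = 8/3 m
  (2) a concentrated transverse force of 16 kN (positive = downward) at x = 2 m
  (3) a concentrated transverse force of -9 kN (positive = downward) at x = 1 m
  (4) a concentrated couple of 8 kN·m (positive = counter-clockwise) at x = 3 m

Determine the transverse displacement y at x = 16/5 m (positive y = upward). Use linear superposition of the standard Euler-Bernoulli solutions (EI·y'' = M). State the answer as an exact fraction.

y(16/5) = -5111/45000000 m

Load 1 — applied couple M₀=5 kN·m at a=8/3 m (b=L-a=4/3):
  y_1 = (R_Ax³/6 - M_Ax²/2 - M₀(x-a)²/2)/EI  [x>a] with R_A=5/3, M_A=5/3 = ((5/3)·(16/5)³/6 - (5/3)·(16/5)²/2 - 5·((16/5)-(8/3))²/2)/20000 = -1/140625 m
Load 2 — point force P=16 kN at a=2 m (b=L-a=2):
  y_2 = -Pa²(L-x)²(3bL-(3b+a)(L-x))/(6L³EI)  [x>a] = -16·2²·(4-(16/5))²·(3·2·4-(3·2+2)·(4-(16/5)))/(6·4³·20000) = -22/234375 m
Load 3 — point force P=-9 kN at a=1 m (b=L-a=3):
  y_3 = -Pa²(L-x)²(3bL-(3b+a)(L-x))/(6L³EI)  [x>a] = -(-9)·1²·(4-(16/5))²·(3·3·4-(3·3+1)·(4-(16/5)))/(6·4³·20000) = 21/1000000 m
Load 4 — applied couple M₀=8 kN·m at a=3 m (b=L-a=1):
  y_4 = (R_Ax³/6 - M_Ax²/2 - M₀(x-a)²/2)/EI  [x>a] with R_A=9/4, M_A=5/2 = ((9/4)·(16/5)³/6 - (5/2)·(16/5)²/2 - 8·((16/5)-3)²/2)/20000 = -21/625000 m
Superposition: y = Σ y_i = -5111/45000000 m ≈ -0.000114 m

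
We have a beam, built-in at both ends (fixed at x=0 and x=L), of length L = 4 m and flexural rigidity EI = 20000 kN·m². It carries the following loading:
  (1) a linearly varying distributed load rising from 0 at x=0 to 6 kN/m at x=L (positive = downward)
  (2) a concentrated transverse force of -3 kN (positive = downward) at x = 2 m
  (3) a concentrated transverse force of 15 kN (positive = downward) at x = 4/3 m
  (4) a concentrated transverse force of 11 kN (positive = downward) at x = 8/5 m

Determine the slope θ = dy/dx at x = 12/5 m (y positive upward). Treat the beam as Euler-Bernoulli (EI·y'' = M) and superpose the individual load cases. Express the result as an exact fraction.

θ(12/5) = 9539/46875000 rad

Load 1 — triangular load w₀=6 kN/m (0→w₀ over full span):
  θ_1 = -w₀(2x(L-x)(L-2x)(x+2L)+x²(L-x)²)/(120LEI) = -6·(2·(12/5)·(4-(12/5))·(4-2·(12/5))·((12/5)+2·4)+(12/5)²·(4-(12/5))²)/(120·4·20000) = 12/390625 rad
Load 2 — point force P=-3 kN at a=2 m (b=L-a=2):
  θ_2 = Pa²(L-x)(2bL-(3b+a)(L-x))/(2L³EI)  [x>a] = (-3)·2²·(4-(12/5))·(2·2·4-(3·2+2)·(4-(12/5)))/(2·4³·20000) = -3/125000 rad
Load 3 — point force P=15 kN at a=4/3 m (b=L-a=8/3):
  θ_3 = Pa²(L-x)(2bL-(3b+a)(L-x))/(2L³EI)  [x>a] = 15·(4/3)²·(4-(12/5))·(2·(8/3)·4-(3·(8/3)+(4/3))·(4-(12/5)))/(2·4³·20000) = 1/9375 rad
Load 4 — point force P=11 kN at a=8/5 m (b=L-a=12/5):
  θ_4 = Pa²(L-x)(2bL-(3b+a)(L-x))/(2L³EI)  [x>a] = 11·(8/5)²·(4-(12/5))·(2·(12/5)·4-(3·(12/5)+(8/5))·(4-(12/5)))/(2·4³·20000) = 176/1953125 rad
Superposition: θ = Σ θ_i = 9539/46875000 rad ≈ 0.000203 rad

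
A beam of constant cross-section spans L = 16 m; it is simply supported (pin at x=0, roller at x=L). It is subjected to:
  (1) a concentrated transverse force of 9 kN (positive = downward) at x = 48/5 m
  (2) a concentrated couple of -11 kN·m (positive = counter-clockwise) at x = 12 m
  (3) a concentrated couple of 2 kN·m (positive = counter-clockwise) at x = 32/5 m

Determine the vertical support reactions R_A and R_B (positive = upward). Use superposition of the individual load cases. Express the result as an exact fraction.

Load 1 — point force P=9 kN at a=48/5 m (b=L-a=32/5):
  R_A = Pb/L = 9·(32/5)/16 = 18/5 kN
  R_B = Pa/L = 9·(48/5)/16 = 27/5 kN
Load 2 — applied couple M₀=-11 kN·m at a=12 m (b=L-a=4):
  R_A = M₀/L = (-11)/16 = -11/16 kN
  R_B = -M₀/L = -(-11)/16 = 11/16 kN
Load 3 — applied couple M₀=2 kN·m at a=32/5 m (b=L-a=48/5):
  R_A = M₀/L = 2/16 = 1/8 kN
  R_B = -M₀/L = -2/16 = -1/8 kN
Superposition: R_A = 243/80 kN, R_B = 477/80 kN

R_A = 243/80 kN, R_B = 477/80 kN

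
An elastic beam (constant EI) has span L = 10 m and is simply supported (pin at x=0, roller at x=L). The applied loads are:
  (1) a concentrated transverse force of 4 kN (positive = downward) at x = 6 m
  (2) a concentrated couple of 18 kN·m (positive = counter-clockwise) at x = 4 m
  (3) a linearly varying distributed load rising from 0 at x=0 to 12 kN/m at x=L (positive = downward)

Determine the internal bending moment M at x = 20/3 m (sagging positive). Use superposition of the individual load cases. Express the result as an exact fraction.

M(20/3) = 2054/27 kN·m

Load 1 — point force P=4 kN at a=6 m (b=L-a=4):
  M_1 = Pa(L-x)/L  [x>a] = 4·6·(10-(20/3))/10 = 8 kN·m
Load 2 — applied couple M₀=18 kN·m at a=4 m (b=L-a=6):
  M_2 = M₀x/L - M₀  [x>a] = 18·(20/3)/10 - 18 = -6 kN·m
Load 3 — triangular load w₀=12 kN/m (0→w₀ over full span):
  M_3 = w₀Lx/6 - w₀x³/(6L) = 12·10·(20/3)/6 - 12·(20/3)³/(6·10) = 2000/27 kN·m
Superposition: M = Σ M_i = 2054/27 kN·m ≈ 76.074074 kN·m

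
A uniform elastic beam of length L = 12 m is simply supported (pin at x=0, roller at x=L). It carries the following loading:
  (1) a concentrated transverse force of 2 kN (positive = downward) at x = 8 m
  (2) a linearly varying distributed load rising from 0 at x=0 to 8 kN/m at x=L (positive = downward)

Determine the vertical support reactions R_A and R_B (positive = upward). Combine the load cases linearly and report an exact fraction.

R_A = 50/3 kN, R_B = 100/3 kN

Load 1 — point force P=2 kN at a=8 m (b=L-a=4):
  R_A = Pb/L = 2·4/12 = 2/3 kN
  R_B = Pa/L = 2·8/12 = 4/3 kN
Load 2 — triangular load w₀=8 kN/m (0→w₀ over full span):
  R_A = w₀L/6 = 8·12/6 = 16 kN
  R_B = w₀L/3 = 8·12/3 = 32 kN
Superposition: R_A = 50/3 kN, R_B = 100/3 kN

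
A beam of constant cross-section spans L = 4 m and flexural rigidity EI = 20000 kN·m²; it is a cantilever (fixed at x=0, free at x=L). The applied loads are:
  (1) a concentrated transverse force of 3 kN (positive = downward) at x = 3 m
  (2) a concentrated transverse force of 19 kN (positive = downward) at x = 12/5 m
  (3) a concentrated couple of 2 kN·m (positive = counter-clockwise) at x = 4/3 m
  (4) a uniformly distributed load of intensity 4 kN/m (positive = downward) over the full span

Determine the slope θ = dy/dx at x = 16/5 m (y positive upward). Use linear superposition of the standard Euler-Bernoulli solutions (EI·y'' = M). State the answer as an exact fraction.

Load 1 — point force P=3 kN at a=3 m (b=L-a=1):
  θ_1 = -Pa²/(2EI)  [x>a] = -3·3²/(2·20000) = -27/40000 rad
Load 2 — point force P=19 kN at a=12/5 m (b=L-a=8/5):
  θ_2 = -Pa²/(2EI)  [x>a] = -19·(12/5)²/(2·20000) = -171/62500 rad
Load 3 — applied couple M₀=2 kN·m at a=4/3 m (b=L-a=8/3):
  θ_3 = M₀a/EI  [x>a] = 2·(4/3)/20000 = 1/7500 rad
Load 4 — uniform load w=4 kN/m over full span:
  θ_4 = -wx(x²-3Lx+3L²)/(6EI) = -4·(16/5)·((16/5)²-3·4·(16/5)+3·4²)/(6·20000) = -496/234375 rad
Superposition: θ = Σ θ_i = -80909/15000000 rad ≈ -0.005394 rad

θ(16/5) = -80909/15000000 rad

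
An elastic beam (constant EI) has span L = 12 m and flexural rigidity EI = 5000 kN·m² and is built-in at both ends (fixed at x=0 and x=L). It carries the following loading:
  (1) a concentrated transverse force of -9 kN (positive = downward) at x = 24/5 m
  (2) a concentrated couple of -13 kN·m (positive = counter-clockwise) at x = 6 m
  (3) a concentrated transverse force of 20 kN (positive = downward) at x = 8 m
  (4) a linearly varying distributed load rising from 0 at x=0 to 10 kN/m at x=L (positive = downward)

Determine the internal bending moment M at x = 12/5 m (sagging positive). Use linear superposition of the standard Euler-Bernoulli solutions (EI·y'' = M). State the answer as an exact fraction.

Load 1 — point force P=-9 kN at a=24/5 m (b=L-a=36/5):
  M_1 = Pb²(3a+b)x/L³ - Pab²/L²  [x≤a] = (-9)·(36/5)²·(3·(24/5)+(36/5))·(12/5)/12³ - (-9)·(24/5)·(36/5)²/12² = 972/625 kN·m
Load 2 — applied couple M₀=-13 kN·m at a=6 m (b=L-a=6):
  M_2 = R_Ax - M_A  [x≤a] with R_A=-13/8, M_A=-13/4 = (-13/8)·(12/5) - (-13/4) = -13/20 kN·m
Load 3 — point force P=20 kN at a=8 m (b=L-a=4):
  M_3 = Pb²(3a+b)x/L³ - Pab²/L²  [x≤a] = 20·4²·(3·8+4)·(12/5)/12³ - 20·8·4²/12² = -16/3 kN·m
Load 4 — triangular load w₀=10 kN/m (0→w₀ over full span):
  M_4 = 3w₀Lx/20 - w₀L²/30 - w₀x³/(6L) = 3·10·12·(12/5)/20 - 10·12²/30 - 10·(12/5)³/(6·12) = -168/25 kN·m
Superposition: M = Σ M_i = -83611/7500 kN·m ≈ -11.148133 kN·m

M(12/5) = -83611/7500 kN·m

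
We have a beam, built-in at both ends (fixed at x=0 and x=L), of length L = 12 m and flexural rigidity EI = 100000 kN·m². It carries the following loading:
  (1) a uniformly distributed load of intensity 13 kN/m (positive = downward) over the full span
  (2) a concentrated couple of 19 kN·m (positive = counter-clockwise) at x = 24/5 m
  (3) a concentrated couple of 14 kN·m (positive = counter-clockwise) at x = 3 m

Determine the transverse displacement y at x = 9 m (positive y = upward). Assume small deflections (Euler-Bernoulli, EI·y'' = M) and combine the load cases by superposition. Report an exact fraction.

y(9) = -58239/16000000 m

Load 1 — uniform load w=13 kN/m over full span:
  y_1 = -wx²(L-x)²/(24EI) = -13·9²·(12-9)²/(24·100000) = -3159/800000 m
Load 2 — applied couple M₀=19 kN·m at a=24/5 m (b=L-a=36/5):
  y_2 = (R_Ax³/6 - M_Ax²/2 - M₀(x-a)²/2)/EI  [x>a] with R_A=57/25, M_A=57/25 = ((57/25)·9³/6 - (57/25)·9²/2 - 19·(9-(24/5))²/2)/100000 = 171/1000000 m
Load 3 — applied couple M₀=14 kN·m at a=3 m (b=L-a=9):
  y_3 = (R_Ax³/6 - M_Ax²/2 - M₀(x-a)²/2)/EI  [x>a] with R_A=21/16, M_A=-21/8 = ((21/16)·9³/6 - (-21/8)·9²/2 - 14·(9-3)²/2)/100000 = 441/3200000 m
Superposition: y = Σ y_i = -58239/16000000 m ≈ -0.003640 m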